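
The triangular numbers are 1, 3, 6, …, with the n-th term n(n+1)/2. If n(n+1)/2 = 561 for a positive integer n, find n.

33

Set n(n+1)/2 = 561, giving n² + n − 1122 = 0.
So n = (-1 + 67) / 2 = 66/2 = 33.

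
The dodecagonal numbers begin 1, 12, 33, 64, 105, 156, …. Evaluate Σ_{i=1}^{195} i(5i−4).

Σ i(5i−4) = 5Σi² − 4Σi over i = 1..195.
Σi = 19110 and Σi² = 2490670.
5·2490670 − 4·19110 = 12376910.

12376910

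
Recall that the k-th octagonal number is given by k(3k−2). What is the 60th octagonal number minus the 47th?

60·(3·60 − 2) = 10680 and 47·(3·47 − 2) = 6533.
Difference: 10680 − 6533 = 4147.

4147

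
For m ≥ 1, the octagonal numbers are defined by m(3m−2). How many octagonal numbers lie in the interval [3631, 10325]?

The n-th octagonal number is n(3n−2).
Smallest index with value ≥ 3631: n = 36 (giving 3816).
Largest index with value ≤ 10325: n = 59 (giving 10325).
Indices 36 through 59: 24 terms.

24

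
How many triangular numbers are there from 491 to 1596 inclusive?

26

The n-th triangular number is n(n+1)/2.
Smallest index with value ≥ 491: n = 31 (giving 496).
Largest index with value ≤ 1596: n = 56 (giving 1596).
Indices 31 through 56: 26 terms.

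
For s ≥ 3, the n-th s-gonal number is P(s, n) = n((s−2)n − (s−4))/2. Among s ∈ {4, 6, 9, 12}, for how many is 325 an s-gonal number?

s = 4: P(4, 18) = 324 and P(4, 19) = 361; 325 is not s-gonal.
s = 6: P(6, 13) = 325. ✓
s = 9: P(9, 10) = 325. ✓
s = 12: P(12, 8) = 288 and P(12, 9) = 369; 325 is not s-gonal.
Hits: s ∈ {6, 9} → 2.

2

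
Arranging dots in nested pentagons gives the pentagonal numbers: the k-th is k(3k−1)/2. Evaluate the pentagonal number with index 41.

2501

41·(3·41 − 1)/2 = 41·122/2 = 41·61 = 2501.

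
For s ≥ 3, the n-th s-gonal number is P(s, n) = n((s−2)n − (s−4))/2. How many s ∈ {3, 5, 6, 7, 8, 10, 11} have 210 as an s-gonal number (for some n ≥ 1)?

s = 3: P(3, 20) = 210. ✓
s = 5: P(5, 12) = 210. ✓
s = 6: P(6, 10) = 190 and P(6, 11) = 231; 210 is not s-gonal.
s = 7: P(7, 9) = 189 and P(7, 10) = 235; 210 is not s-gonal.
s = 8: P(8, 8) = 176 and P(8, 9) = 225; 210 is not s-gonal.
s = 10: P(10, 7) = 175 and P(10, 8) = 232; 210 is not s-gonal.
s = 11: P(11, 7) = 196 and P(11, 8) = 260; 210 is not s-gonal.
Hits: s ∈ {3, 5} → 2.

2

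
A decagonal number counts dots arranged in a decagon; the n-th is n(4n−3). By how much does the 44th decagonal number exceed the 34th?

44·(4·44 − 3) = 7612 and 34·(4·34 − 3) = 4522.
Difference: 7612 − 4522 = 3090.

3090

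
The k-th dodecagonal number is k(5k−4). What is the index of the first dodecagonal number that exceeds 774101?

394

Solve n(5n−4) > 774101 for integer n.
The largest n with value ≤ 774101 is 393 (since 770673 ≤ 774101 < 774604), so the first above is n = 394, value 774604.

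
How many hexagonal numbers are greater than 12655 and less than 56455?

The n-th hexagonal number is n(2n−1).
Smallest index with value > 12655: n = 80 (giving 12720).
Largest index with value < 56455: n = 168 (giving 56280).
Indices 80 through 168: 89 terms.

89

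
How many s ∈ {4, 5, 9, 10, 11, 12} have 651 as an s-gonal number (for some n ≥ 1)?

s = 4: P(4, 25) = 625 and P(4, 26) = 676; 651 is not s-gonal.
s = 5: P(5, 21) = 651. ✓
s = 9: P(9, 14) = 651. ✓
s = 10: P(10, 13) = 637 and P(10, 14) = 742; 651 is not s-gonal.
s = 11: P(11, 12) = 606 and P(11, 13) = 715; 651 is not s-gonal.
s = 12: P(12, 11) = 561 and P(12, 12) = 672; 651 is not s-gonal.
Hits: s ∈ {5, 9} → 2.

2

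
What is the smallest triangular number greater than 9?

10

Solve n(n+1)/2 > 9 for integer n.
The largest n with value ≤ 9 is 3 (since 6 ≤ 9 < 10), so the first above is n = 4, value 10.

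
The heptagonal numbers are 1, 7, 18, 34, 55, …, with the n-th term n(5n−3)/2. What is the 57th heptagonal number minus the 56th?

Consecutive heptagonal numbers differ by 5n − 4: here 5·57 − 4 = 281.

281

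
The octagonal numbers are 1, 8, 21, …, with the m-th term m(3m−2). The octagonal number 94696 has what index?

Set n(3n−2) = 94696, giving 3n² − 2n − 94696 = 0.
So n = (2 + 1066) / 6 = 1068/6 = 178.

178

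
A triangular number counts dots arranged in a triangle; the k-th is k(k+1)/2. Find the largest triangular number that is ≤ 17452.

Solve n(n+1)/2 ≤ 17452 for integer n.
n = 186 gives 17391 ≤ 17452, while n = 187 gives 17578 > 17452; so the answer is 17391.

17391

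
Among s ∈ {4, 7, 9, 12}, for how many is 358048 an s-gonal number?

s = 4: P(4, 598) = 357604 and P(4, 599) = 358801; 358048 is not s-gonal.
s = 7: P(7, 378) = 356643 and P(7, 379) = 358534; 358048 is not s-gonal.
s = 9: P(9, 320) = 357600 and P(9, 321) = 359841; 358048 is not s-gonal.
s = 12: P(12, 268) = 358048. ✓
Hits: s ∈ {12} → 1.

1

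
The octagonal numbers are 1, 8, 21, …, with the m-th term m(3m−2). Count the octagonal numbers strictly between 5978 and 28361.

53

The n-th octagonal number is n(3n−2).
Smallest index with value > 5978: n = 45 (giving 5985).
Largest index with value < 28361: n = 97 (giving 28033).
Indices 45 through 97: 53 terms.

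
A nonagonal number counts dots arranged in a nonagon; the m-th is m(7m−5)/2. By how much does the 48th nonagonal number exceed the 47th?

Consecutive nonagonal numbers differ by 7n − 6: here 7·48 − 6 = 330.

330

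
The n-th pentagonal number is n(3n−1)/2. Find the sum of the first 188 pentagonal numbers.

3340008

Σ i(3i−1)/2 = (3Σi² − Σi) / 2 over i = 1..188.
Σi = 17766 and Σi² = 2232594.
(3·2232594 − 1·17766) / 2 = 6680016/2 = 3340008.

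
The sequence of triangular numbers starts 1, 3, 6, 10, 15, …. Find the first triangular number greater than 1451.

1485

Solve n(n+1)/2 > 1451 for integer n.
The largest n with value ≤ 1451 is 53 (since 1431 ≤ 1451 < 1485), so the first above is n = 54, value 1485.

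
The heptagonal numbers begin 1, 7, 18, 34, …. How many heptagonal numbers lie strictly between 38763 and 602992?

The n-th heptagonal number is n(5n−3)/2.
Smallest index with value > 38763: n = 125 (giving 38875).
Largest index with value < 602992: n = 491 (giving 601966).
Indices 125 through 491: 367 terms.

367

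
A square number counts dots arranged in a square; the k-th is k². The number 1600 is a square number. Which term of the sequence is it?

40

We need n² = 1600, so n = √1600 = 40.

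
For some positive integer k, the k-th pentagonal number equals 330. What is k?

15

Set n(3n−1)/2 = 330, giving 3n² − n − 660 = 0.
The discriminant is 1 + 24·330 = 7921, and √7921 = 89.
So n = (1 + 89) / 6 = 90/6 = 15.
Check: 15·(3·15 − 1)/2 = 330. ✓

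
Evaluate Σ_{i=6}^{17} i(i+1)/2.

934

Σ i(i+1)/2 = (Σi² + Σi) / 2 over i = 6..17.
Σi = 153 − 15 = 138 and Σi² = 1785 − 55 = 1730.
(1·1730 + 1·138) / 2 = 1868/2 = 934.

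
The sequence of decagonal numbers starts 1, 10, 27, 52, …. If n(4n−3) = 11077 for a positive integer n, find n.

Set n(4n−3) = 11077, giving 4n² − 3n − 11077 = 0.
The discriminant is 9 + 16·11077 = 177241, and √177241 = 421.
So n = (3 + 421) / 8 = 424/8 = 53.

53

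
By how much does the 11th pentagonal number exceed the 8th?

84

11·(3·11 − 1)/2 = 176 and 8·(3·8 − 1)/2 = 92.
Difference: 176 − 92 = 84.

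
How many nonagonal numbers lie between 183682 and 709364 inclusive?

The n-th nonagonal number is n(7n−5)/2.
Smallest index with value ≥ 183682: n = 230 (giving 184575).
Largest index with value ≤ 709364: n = 450 (giving 707625).
Indices 230 through 450: 221 terms.

221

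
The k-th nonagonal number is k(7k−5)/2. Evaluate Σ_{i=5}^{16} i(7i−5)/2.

4816

Σ i(7i−5)/2 = (7Σi² − 5Σi) / 2 over i = 5..16.
Σi = 136 − 10 = 126 and Σi² = 1496 − 30 = 1466.
(7·1466 − 5·126) / 2 = 9632/2 = 4816.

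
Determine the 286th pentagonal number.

122551

286·(3·286 − 1)/2 = 286·857/2 = 122551.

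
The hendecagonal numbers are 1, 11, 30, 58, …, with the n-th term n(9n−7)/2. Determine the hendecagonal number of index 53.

12455

The 53rd hendecagonal number is n(9n−7)/2 with n = 53.
53·(9·53 − 7)/2 = 53·470/2 = 53·235 = 12455.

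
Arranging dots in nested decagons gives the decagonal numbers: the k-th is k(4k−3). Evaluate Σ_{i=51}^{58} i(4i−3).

93908

Σ i(4i−3) = 4Σi² − 3Σi over i = 51..58.
Σi = 1711 − 1275 = 436 and Σi² = 66729 − 42925 = 23804.
4·23804 − 3·436 = 93908.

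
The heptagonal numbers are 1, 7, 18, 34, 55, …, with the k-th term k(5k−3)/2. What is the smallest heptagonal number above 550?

Solve n(5n−3)/2 > 550 for integer n.
The largest n with value ≤ 550 is 15 (since 540 ≤ 550 < 616), so the first above is n = 16, value 616.

616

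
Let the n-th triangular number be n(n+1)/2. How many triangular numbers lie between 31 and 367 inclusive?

19

The n-th triangular number is n(n+1)/2.
Smallest index with value ≥ 31: n = 8 (giving 36).
Largest index with value ≤ 367: n = 26 (giving 351).
Indices 8 through 26: 19 terms.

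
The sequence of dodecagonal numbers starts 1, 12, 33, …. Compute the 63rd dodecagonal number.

63·(5·63 − 4) = 63·311 = 19593.

19593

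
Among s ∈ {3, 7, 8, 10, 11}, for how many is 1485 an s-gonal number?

1

s = 3: P(3, 54) = 1485. ✓
s = 7: P(7, 24) = 1404 and P(7, 25) = 1525; 1485 is not s-gonal.
s = 8: P(8, 22) = 1408 and P(8, 23) = 1541; 1485 is not s-gonal.
s = 10: P(10, 19) = 1387 and P(10, 20) = 1540; 1485 is not s-gonal.
s = 11: P(11, 18) = 1395 and P(11, 19) = 1558; 1485 is not s-gonal.
Hits: s ∈ {3} → 1.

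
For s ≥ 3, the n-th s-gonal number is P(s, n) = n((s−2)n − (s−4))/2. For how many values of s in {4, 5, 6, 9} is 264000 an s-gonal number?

1

s = 4: P(4, 513) = 263169 and P(4, 514) = 264196; 264000 is not s-gonal.
s = 5: P(5, 419) = 263132 and P(5, 420) = 264390; 264000 is not s-gonal.
s = 6: P(6, 363) = 263175 and P(6, 364) = 264628; 264000 is not s-gonal.
s = 9: P(9, 275) = 264000. ✓
Hits: s ∈ {9} → 1.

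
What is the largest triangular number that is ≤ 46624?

Solve n(n+1)/2 ≤ 46624 for integer n.
n = 304 gives 46360 ≤ 46624, while n = 305 gives 46665 > 46624; so the answer is 46360.

46360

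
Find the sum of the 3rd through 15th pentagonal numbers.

1794

Σ i(3i−1)/2 = (3Σi² − Σi) / 2 over i = 3..15.
Σi = 120 − 3 = 117 and Σi² = 1240 − 5 = 1235.
(3·1235 − 1·117) / 2 = 3588/2 = 1794.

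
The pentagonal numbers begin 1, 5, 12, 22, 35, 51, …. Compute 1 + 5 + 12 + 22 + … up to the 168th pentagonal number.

Σ i(3i−1)/2 = (3Σi² − Σi) / 2 over i = 1..168.
Σi = 14196 and Σi² = 1594684.
(3·1594684 − 1·14196) / 2 = 4769856/2 = 2384928.

2384928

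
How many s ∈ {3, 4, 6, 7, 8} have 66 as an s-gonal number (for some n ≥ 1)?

s = 3: P(3, 11) = 66. ✓
s = 4: P(4, 8) = 64 and P(4, 9) = 81; 66 is not s-gonal.
s = 6: P(6, 6) = 66. ✓
s = 7: P(7, 5) = 55 and P(7, 6) = 81; 66 is not s-gonal.
s = 8: P(8, 5) = 65 and P(8, 6) = 96; 66 is not s-gonal.
Hits: s ∈ {3, 6} → 2.

2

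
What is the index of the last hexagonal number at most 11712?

76

Solve n(2n−1) ≤ 11712 for integer n.
n = 76 gives 11476 ≤ 11712, while n = 77 gives 11781 > 11712; so the answer is index 76.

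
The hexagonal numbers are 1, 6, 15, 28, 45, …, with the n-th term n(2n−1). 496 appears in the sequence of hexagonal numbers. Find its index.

16

Set n(2n−1) = 496, giving 2n² − n − 496 = 0.
The discriminant is 1 + 8·496 = 3969, and √3969 = 63.
So n = (1 + 63) / 4 = 64/4 = 16.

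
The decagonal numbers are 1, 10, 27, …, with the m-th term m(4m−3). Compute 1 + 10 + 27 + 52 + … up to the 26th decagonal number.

23751

Σ i(4i−3) = 4Σi² − 3Σi over i = 1..26.
Σi = 351 and Σi² = 6201.
4·6201 − 3·351 = 23751.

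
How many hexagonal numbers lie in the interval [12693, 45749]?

72

The n-th hexagonal number is n(2n−1).
Smallest index with value ≥ 12693: n = 80 (giving 12720).
Largest index with value ≤ 45749: n = 151 (giving 45451).
Indices 80 through 151: 72 terms.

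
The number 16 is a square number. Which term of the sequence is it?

4

We need n² = 16, so n = √16 = 4.
Check: 4² = 16. ✓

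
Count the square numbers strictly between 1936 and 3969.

The n-th square number is n².
Smallest index with value > 1936: n = 45 (giving 2025).
Largest index with value < 3969: n = 62 (giving 3844).
Indices 45 through 62: 18 terms.

18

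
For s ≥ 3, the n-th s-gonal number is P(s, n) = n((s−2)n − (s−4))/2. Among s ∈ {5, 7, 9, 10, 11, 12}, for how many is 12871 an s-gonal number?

s = 5: P(5, 92) = 12650 and P(5, 93) = 12927; 12871 is not s-gonal.
s = 7: P(7, 72) = 12852 and P(7, 73) = 13213; 12871 is not s-gonal.
s = 9: P(9, 61) = 12871. ✓
s = 10: P(10, 57) = 12825 and P(10, 58) = 13282; 12871 is not s-gonal.
s = 11: P(11, 53) = 12455 and P(11, 54) = 12933; 12871 is not s-gonal.
s = 12: P(12, 51) = 12801 and P(12, 52) = 13312; 12871 is not s-gonal.
Hits: s ∈ {9} → 1.

1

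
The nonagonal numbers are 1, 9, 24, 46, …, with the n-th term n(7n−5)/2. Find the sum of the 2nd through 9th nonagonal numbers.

884

Σ i(7i−5)/2 = (7Σi² − 5Σi) / 2 over i = 2..9.
Σi = 45 − 1 = 44 and Σi² = 285 − 1 = 284.
(7·284 − 5·44) / 2 = 1768/2 = 884.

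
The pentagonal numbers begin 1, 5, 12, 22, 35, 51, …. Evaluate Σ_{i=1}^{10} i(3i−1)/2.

550

Σ i(3i−1)/2 = (3Σi² − Σi) / 2 over i = 1..10.
Σi = 55 and Σi² = 385.
(3·385 − 1·55) / 2 = 1100/2 = 550.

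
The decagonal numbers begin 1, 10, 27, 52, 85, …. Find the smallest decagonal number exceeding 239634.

Solve n(4n−3) > 239634 for integer n.
The largest n with value ≤ 239634 is 245 (since 239365 ≤ 239634 < 241326), so the first above is n = 246, value 241326.

241326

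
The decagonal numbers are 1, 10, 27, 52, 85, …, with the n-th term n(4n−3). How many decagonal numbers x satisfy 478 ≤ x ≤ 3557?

19

The n-th decagonal number is n(4n−3).
Smallest index with value ≥ 478: n = 12 (giving 540).
Largest index with value ≤ 3557: n = 30 (giving 3510).
Indices 12 through 30: 19 terms.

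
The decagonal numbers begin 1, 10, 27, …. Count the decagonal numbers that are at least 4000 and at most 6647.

10

The n-th decagonal number is n(4n−3).
Smallest index with value ≥ 4000: n = 32 (giving 4000).
Largest index with value ≤ 6647: n = 41 (giving 6601).
Indices 32 through 41: 10 terms.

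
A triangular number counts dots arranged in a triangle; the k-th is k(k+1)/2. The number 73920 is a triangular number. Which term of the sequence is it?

384

Set n(n+1)/2 = 73920, giving n² + n − 147840 = 0.
So n = (-1 + 769) / 2 = 768/2 = 384.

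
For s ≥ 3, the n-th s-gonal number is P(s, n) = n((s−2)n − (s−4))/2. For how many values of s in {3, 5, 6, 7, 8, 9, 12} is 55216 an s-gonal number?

1

s = 3: P(3, 331) = 54946 and P(3, 332) = 55278; 55216 is not s-gonal.
s = 5: P(5, 192) = 55200 and P(5, 193) = 55777; 55216 is not s-gonal.
s = 6: P(6, 166) = 54946 and P(6, 167) = 55611; 55216 is not s-gonal.
s = 7: P(7, 148) = 54538 and P(7, 149) = 55279; 55216 is not s-gonal.
s = 8: P(8, 136) = 55216. ✓
s = 9: P(9, 125) = 54375 and P(9, 126) = 55251; 55216 is not s-gonal.
s = 12: P(12, 105) = 54705 and P(12, 106) = 55756; 55216 is not s-gonal.
Hits: s ∈ {8} → 1.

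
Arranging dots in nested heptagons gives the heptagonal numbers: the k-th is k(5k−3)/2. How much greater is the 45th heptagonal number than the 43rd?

45·(5·45 − 3)/2 = 4995 and 43·(5·43 − 3)/2 = 4558.
Difference: 4995 − 4558 = 437.

437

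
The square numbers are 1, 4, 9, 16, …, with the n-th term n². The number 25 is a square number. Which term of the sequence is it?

We need n² = 25, so n = √25 = 5.

5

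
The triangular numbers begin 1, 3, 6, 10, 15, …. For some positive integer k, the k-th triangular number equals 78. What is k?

12

Set n(n+1)/2 = 78, giving n² + n − 156 = 0.
The discriminant is 1 + 8·78 = 625, and √625 = 25.
So n = (-1 + 25) / 2 = 24/2 = 12.
Check: 12·13/2 = 78. ✓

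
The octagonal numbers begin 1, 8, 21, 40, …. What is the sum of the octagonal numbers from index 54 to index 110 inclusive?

Σ i(3i−2) = 3Σi² − 2Σi over i = 54..110.
Σi = 6105 − 1431 = 4674 and Σi² = 449735 − 51039 = 398696.
3·398696 − 2·4674 = 1186740.

1186740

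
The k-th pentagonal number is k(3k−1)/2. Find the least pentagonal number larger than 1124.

Solve n(3n−1)/2 > 1124 for integer n.
The largest n with value ≤ 1124 is 27 (since 1080 ≤ 1124 < 1162), so the first above is n = 28, value 1162.

1162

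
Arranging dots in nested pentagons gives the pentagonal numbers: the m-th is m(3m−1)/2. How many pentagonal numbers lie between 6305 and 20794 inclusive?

53

The n-th pentagonal number is n(3n−1)/2.
Smallest index with value ≥ 6305: n = 65 (giving 6305).
Largest index with value ≤ 20794: n = 117 (giving 20475).
Indices 65 through 117: 53 terms.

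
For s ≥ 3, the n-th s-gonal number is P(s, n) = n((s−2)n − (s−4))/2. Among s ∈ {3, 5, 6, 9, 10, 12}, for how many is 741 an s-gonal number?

s = 3: P(3, 38) = 741. ✓
s = 5: P(5, 22) = 715 and P(5, 23) = 782; 741 is not s-gonal.
s = 6: P(6, 19) = 703 and P(6, 20) = 780; 741 is not s-gonal.
s = 9: P(9, 14) = 651 and P(9, 15) = 750; 741 is not s-gonal.
s = 10: P(10, 13) = 637 and P(10, 14) = 742; 741 is not s-gonal.
s = 12: P(12, 12) = 672 and P(12, 13) = 793; 741 is not s-gonal.
Hits: s ∈ {3} → 1.

1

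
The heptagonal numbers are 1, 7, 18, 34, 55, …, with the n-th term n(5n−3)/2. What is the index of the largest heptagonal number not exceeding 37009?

Solve n(5n−3)/2 ≤ 37009 for integer n.
n = 121 gives 36421 ≤ 37009, while n = 122 gives 37027 > 37009; so the answer is index 121.

121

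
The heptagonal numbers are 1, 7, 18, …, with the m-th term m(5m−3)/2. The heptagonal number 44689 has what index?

Set n(5n−3)/2 = 44689, giving 5n² − 3n − 89378 = 0.
The discriminant is 9 + 40·44689 = 1787569, and √1787569 = 1337.
So n = (3 + 1337) / 10 = 1340/10 = 134.
Check: 134·(5·134 − 3)/2 = 44689. ✓

134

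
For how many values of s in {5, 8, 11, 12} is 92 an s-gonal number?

s = 5: P(5, 8) = 92. ✓
s = 8: P(8, 5) = 65 and P(8, 6) = 96; 92 is not s-gonal.
s = 11: P(11, 4) = 58 and P(11, 5) = 95; 92 is not s-gonal.
s = 12: P(12, 4) = 64 and P(12, 5) = 105; 92 is not s-gonal.
Hits: s ∈ {5} → 1.

1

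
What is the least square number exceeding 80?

Solve n² > 80 for integer n.
The largest n with value ≤ 80 is 8 (since 64 ≤ 80 < 81), so the first above is n = 9, value 81.

81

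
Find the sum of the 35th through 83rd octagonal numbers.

535325

Σ i(3i−2) = 3Σi² − 2Σi over i = 35..83.
Σi = 3486 − 595 = 2891 and Σi² = 194054 − 13685 = 180369.
3·180369 − 2·2891 = 535325.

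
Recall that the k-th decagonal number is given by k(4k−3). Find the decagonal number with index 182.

131950

The 182nd decagonal number is n(4n−3) with n = 182.
182·(4·182 − 3) = 182·725 = 131950.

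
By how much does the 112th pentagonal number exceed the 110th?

112·(3·112 − 1)/2 = 18760 and 110·(3·110 − 1)/2 = 18095.
Difference: 18760 − 18095 = 665.

665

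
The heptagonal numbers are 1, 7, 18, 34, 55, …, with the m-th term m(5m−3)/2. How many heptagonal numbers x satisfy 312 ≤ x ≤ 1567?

14

The n-th heptagonal number is n(5n−3)/2.
Smallest index with value ≥ 312: n = 12 (giving 342).
Largest index with value ≤ 1567: n = 25 (giving 1525).
Indices 12 through 25: 14 terms.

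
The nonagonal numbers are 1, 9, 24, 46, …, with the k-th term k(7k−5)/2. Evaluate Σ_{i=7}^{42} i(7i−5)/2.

Σ i(7i−5)/2 = (7Σi² − 5Σi) / 2 over i = 7..42.
Σi = 903 − 21 = 882 and Σi² = 25585 − 91 = 25494.
(7·25494 − 5·882) / 2 = 174048/2 = 87024.

87024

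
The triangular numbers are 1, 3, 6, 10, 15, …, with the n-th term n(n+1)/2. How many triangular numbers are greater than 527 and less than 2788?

The n-th triangular number is n(n+1)/2.
Smallest index with value > 527: n = 32 (giving 528).
Largest index with value < 2788: n = 74 (giving 2775).
Indices 32 through 74: 43 terms.

43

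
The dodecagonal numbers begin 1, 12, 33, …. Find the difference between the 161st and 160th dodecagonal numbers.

Consecutive dodecagonal numbers differ by 10n − 9: here 10·161 − 9 = 1601.

1601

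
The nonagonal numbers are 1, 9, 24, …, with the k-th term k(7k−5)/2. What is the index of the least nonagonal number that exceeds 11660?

59

Solve n(7n−5)/2 > 11660 for integer n.
The largest n with value ≤ 11660 is 58 (since 11629 ≤ 11660 < 12036), so the first above is n = 59, value 12036.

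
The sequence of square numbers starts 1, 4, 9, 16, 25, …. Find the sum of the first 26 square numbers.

Σ_{i=1}^{26} i² = 26·27·53/6 = 6201.

6201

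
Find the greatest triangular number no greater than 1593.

1540

Solve n(n+1)/2 ≤ 1593 for integer n.
n = 55 gives 1540 ≤ 1593, while n = 56 gives 1596 > 1593; so the answer is 1540.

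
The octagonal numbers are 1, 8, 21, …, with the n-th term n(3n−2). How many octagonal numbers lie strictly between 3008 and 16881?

The n-th octagonal number is n(3n−2).
Smallest index with value > 3008: n = 33 (giving 3201).
Largest index with value < 16881: n = 75 (giving 16725).
Indices 33 through 75: 43 terms.

43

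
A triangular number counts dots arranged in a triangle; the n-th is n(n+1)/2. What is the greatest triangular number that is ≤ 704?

Solve n(n+1)/2 ≤ 704 for integer n.
n = 37 gives 703 ≤ 704, while n = 38 gives 741 > 704; so the answer is 703.

703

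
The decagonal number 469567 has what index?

Set n(4n−3) = 469567, giving 4n² − 3n − 469567 = 0.
So n = (3 + 2741) / 8 = 2744/8 = 343.
Check: 343·(4·343 − 3) = 469567. ✓

343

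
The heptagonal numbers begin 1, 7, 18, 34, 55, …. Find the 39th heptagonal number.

The 39th heptagonal number is n(5n−3)/2 with n = 39.
39·(5·39 − 3)/2 = 39·192/2 = 39·96 = 3744.

3744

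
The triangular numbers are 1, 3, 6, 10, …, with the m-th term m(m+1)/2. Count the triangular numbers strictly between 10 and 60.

6

The n-th triangular number is n(n+1)/2.
Smallest index with value > 10: n = 5 (giving 15).
Largest index with value < 60: n = 10 (giving 55).
Indices 5 through 10: 6 terms.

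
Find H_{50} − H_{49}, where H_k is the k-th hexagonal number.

Consecutive hexagonal numbers differ by 4n − 3: here 4·50 − 3 = 197.

197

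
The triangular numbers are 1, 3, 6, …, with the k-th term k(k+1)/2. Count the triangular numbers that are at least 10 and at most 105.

The n-th triangular number is n(n+1)/2.
Smallest index with value ≥ 10: n = 4 (giving 10).
Largest index with value ≤ 105: n = 14 (giving 105).
Indices 4 through 14: 11 terms.

11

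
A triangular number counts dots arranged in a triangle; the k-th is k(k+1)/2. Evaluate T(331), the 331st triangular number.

The 331st triangular number is n(n+1)/2 with n = 331.
331·332/2 = 109892/2 = 54946.

54946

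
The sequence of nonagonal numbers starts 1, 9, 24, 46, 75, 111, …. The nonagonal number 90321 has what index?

Set n(7n−5)/2 = 90321, giving 7n² − 5n − 180642 = 0.
So n = (5 + 2249) / 14 = 2254/14 = 161.

161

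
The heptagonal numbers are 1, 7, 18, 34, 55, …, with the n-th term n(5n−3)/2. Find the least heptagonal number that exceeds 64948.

65367

Solve n(5n−3)/2 > 64948 for integer n.
The largest n with value ≤ 64948 is 161 (since 64561 ≤ 64948 < 65367), so the first above is n = 162, value 65367.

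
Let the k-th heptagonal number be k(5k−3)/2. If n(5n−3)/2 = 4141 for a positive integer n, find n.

41

Set n(5n−3)/2 = 4141, giving 5n² − 3n − 8282 = 0.
So n = (3 + 407) / 10 = 410/10 = 41.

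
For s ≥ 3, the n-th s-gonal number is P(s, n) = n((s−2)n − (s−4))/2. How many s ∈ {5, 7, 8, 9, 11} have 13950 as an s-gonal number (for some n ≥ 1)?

s = 5: P(5, 96) = 13776 and P(5, 97) = 14065; 13950 is not s-gonal.
s = 7: P(7, 75) = 13950. ✓
s = 8: P(8, 68) = 13736 and P(8, 69) = 14145; 13950 is not s-gonal.
s = 9: P(9, 63) = 13734 and P(9, 64) = 14176; 13950 is not s-gonal.
s = 11: P(11, 56) = 13916 and P(11, 57) = 14421; 13950 is not s-gonal.
Hits: s ∈ {7} → 1.

1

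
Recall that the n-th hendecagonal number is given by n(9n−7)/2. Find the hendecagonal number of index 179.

143558

The 179th hendecagonal number is n(9n−7)/2 with n = 179.
179·(9·179 − 7)/2 = 179·1604/2 = 179·802 = 143558.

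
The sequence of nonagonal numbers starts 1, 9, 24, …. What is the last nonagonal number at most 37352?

36874

Solve n(7n−5)/2 ≤ 37352 for integer n.
n = 103 gives 36874 ≤ 37352, while n = 104 gives 37596 > 37352; so the answer is 36874.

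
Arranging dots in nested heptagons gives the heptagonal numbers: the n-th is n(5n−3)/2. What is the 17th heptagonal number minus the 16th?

81

Consecutive heptagonal numbers differ by 5n − 4: here 5·17 − 4 = 81.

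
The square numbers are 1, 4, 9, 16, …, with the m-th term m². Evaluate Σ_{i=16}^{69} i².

110655

Σ_{i=16}^{69} i² = 111895 − 1240 = 110655.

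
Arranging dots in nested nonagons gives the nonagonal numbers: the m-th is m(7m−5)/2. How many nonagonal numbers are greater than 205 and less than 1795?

The n-th nonagonal number is n(7n−5)/2.
Smallest index with value > 205: n = 9 (giving 261).
Largest index with value < 1795: n = 23 (giving 1794).
Indices 9 through 23: 15 terms.

15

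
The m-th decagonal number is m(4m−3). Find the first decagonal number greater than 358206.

Solve n(4n−3) > 358206 for integer n.
The largest n with value ≤ 358206 is 299 (since 356707 ≤ 358206 < 359100), so the first above is n = 300, value 359100.

359100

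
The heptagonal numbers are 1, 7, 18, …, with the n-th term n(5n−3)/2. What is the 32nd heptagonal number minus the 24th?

1108

32·(5·32 − 3)/2 = 2512 and 24·(5·24 − 3)/2 = 1404.
Difference: 2512 − 1404 = 1108.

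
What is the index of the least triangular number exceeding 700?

Solve n(n+1)/2 > 700 for integer n.
The largest n with value ≤ 700 is 36 (since 666 ≤ 700 < 703), so the first above is n = 37, value 703.

37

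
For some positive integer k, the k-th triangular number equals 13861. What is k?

Set n(n+1)/2 = 13861, giving n² + n − 27722 = 0.
The discriminant is 1 + 8·13861 = 110889, and √110889 = 333.
So n = (-1 + 333) / 2 = 332/2 = 166.

166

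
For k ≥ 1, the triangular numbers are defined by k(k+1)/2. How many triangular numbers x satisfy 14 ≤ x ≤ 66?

The n-th triangular number is n(n+1)/2.
Smallest index with value ≥ 14: n = 5 (giving 15).
Largest index with value ≤ 66: n = 11 (giving 66).
Indices 5 through 11: 7 terms.

7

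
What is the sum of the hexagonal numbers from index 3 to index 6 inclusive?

154

Σ i(2i−1) = 2Σi² − Σi over i = 3..6.
Σi = 21 − 3 = 18 and Σi² = 91 − 5 = 86.
2·86 − 1·18 = 154.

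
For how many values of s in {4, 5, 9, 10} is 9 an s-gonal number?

s = 4: P(4, 3) = 9. ✓
s = 5: P(5, 2) = 5 and P(5, 3) = 12; 9 is not s-gonal.
s = 9: P(9, 2) = 9. ✓
s = 10: P(10, 1) = 1 and P(10, 2) = 10; 9 is not s-gonal.
Hits: s ∈ {4, 9} → 2.

2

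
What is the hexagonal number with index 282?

158766

The 282nd hexagonal number is n(2n−1) with n = 282.
282·(2·282 − 1) = 282·563 = 158766.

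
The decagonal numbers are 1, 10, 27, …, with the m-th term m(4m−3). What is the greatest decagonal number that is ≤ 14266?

Solve n(4n−3) ≤ 14266 for integer n.
n = 60 gives 14220 ≤ 14266, while n = 61 gives 14701 > 14266; so the answer is 14220.

14220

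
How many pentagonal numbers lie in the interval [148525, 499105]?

263

The n-th pentagonal number is n(3n−1)/2.
Smallest index with value ≥ 148525: n = 315 (giving 148680).
Largest index with value ≤ 499105: n = 577 (giving 499105).
Indices 315 through 577: 263 terms.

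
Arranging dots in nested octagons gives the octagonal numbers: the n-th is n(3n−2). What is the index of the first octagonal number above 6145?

46

Solve n(3n−2) > 6145 for integer n.
The largest n with value ≤ 6145 is 45 (since 5985 ≤ 6145 < 6256), so the first above is n = 46, value 6256.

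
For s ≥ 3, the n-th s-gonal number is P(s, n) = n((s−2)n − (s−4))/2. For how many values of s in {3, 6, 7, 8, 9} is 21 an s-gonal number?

2

s = 3: P(3, 6) = 21. ✓
s = 6: P(6, 3) = 15 and P(6, 4) = 28; 21 is not s-gonal.
s = 7: P(7, 3) = 18 and P(7, 4) = 34; 21 is not s-gonal.
s = 8: P(8, 3) = 21. ✓
s = 9: P(9, 2) = 9 and P(9, 3) = 24; 21 is not s-gonal.
Hits: s ∈ {3, 8} → 2.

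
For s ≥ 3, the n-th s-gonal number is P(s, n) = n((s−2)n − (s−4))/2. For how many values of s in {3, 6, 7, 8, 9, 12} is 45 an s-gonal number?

s = 3: P(3, 9) = 45. ✓
s = 6: P(6, 5) = 45. ✓
s = 7: P(7, 4) = 34 and P(7, 5) = 55; 45 is not s-gonal.
s = 8: P(8, 4) = 40 and P(8, 5) = 65; 45 is not s-gonal.
s = 9: P(9, 3) = 24 and P(9, 4) = 46; 45 is not s-gonal.
s = 12: P(12, 3) = 33 and P(12, 4) = 64; 45 is not s-gonal.
Hits: s ∈ {3, 6} → 2.

2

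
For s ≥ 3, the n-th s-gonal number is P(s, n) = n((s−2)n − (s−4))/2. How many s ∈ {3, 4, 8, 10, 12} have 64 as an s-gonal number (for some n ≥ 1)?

s = 3: P(3, 10) = 55 and P(3, 11) = 66; 64 is not s-gonal.
s = 4: P(4, 8) = 64. ✓
s = 8: P(8, 4) = 40 and P(8, 5) = 65; 64 is not s-gonal.
s = 10: P(10, 4) = 52 and P(10, 5) = 85; 64 is not s-gonal.
s = 12: P(12, 4) = 64. ✓
Hits: s ∈ {4, 12} → 2.

2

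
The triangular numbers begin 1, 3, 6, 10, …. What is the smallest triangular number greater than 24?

28

Solve n(n+1)/2 > 24 for integer n.
The largest n with value ≤ 24 is 6 (since 21 ≤ 24 < 28), so the first above is n = 7, value 28.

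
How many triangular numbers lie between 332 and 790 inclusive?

14

The n-th triangular number is n(n+1)/2.
Smallest index with value ≥ 332: n = 26 (giving 351).
Largest index with value ≤ 790: n = 39 (giving 780).
Indices 26 through 39: 14 terms.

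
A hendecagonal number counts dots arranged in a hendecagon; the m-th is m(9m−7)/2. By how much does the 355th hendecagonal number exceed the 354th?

3187

Consecutive hendecagonal numbers differ by 9n − 8: here 9·355 − 8 = 3187.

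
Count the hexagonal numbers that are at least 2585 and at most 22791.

The n-th hexagonal number is n(2n−1).
Smallest index with value ≥ 2585: n = 37 (giving 2701).
Largest index with value ≤ 22791: n = 107 (giving 22791).
Indices 37 through 107: 71 terms.

71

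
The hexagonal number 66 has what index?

Set n(2n−1) = 66, giving 2n² − n − 66 = 0.
The discriminant is 1 + 8·66 = 529, and √529 = 23.
So n = (1 + 23) / 4 = 24/4 = 6.
Check: 6·(2·6 − 1) = 66. ✓

6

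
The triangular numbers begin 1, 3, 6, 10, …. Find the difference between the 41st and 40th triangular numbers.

Consecutive triangular numbers differ by n: T_{41} − T_{40} = 41.

41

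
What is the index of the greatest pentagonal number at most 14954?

100

Solve n(3n−1)/2 ≤ 14954 for integer n.
n = 100 gives 14950 ≤ 14954, while n = 101 gives 15251 > 14954; so the answer is index 100.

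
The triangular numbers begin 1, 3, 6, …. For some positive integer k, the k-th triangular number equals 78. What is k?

Set n(n+1)/2 = 78, giving n² + n − 156 = 0.
The discriminant is 1 + 8·78 = 625, and √625 = 25.
So n = (-1 + 25) / 2 = 24/2 = 12.

12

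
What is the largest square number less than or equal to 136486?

Solve n² ≤ 136486 for integer n.
n = 369 gives 136161 ≤ 136486, while n = 370 gives 136900 > 136486; so the answer is 136161.

136161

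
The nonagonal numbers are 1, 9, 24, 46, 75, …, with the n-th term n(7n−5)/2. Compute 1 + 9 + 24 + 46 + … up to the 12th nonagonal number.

Σ i(7i−5)/2 = (7Σi² − 5Σi) / 2 over i = 1..12.
Σi = 78 and Σi² = 650.
(7·650 − 5·78) / 2 = 4160/2 = 2080.

2080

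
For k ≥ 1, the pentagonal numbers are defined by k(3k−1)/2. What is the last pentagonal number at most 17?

12

Solve n(3n−1)/2 ≤ 17 for integer n.
n = 3 gives 12 ≤ 17, while n = 4 gives 22 > 17; so the answer is 12.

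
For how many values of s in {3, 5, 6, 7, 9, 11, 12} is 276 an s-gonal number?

s = 3: P(3, 23) = 276. ✓
s = 5: P(5, 13) = 247 and P(5, 14) = 287; 276 is not s-gonal.
s = 6: P(6, 12) = 276. ✓
s = 7: P(7, 10) = 235 and P(7, 11) = 286; 276 is not s-gonal.
s = 9: P(9, 9) = 261 and P(9, 10) = 325; 276 is not s-gonal.
s = 11: P(11, 8) = 260 and P(11, 9) = 333; 276 is not s-gonal.
s = 12: P(12, 7) = 217 and P(12, 8) = 288; 276 is not s-gonal.
Hits: s ∈ {3, 6} → 2.

2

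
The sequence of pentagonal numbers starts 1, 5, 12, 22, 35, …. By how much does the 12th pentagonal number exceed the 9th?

12·(3·12 − 1)/2 = 210 and 9·(3·9 − 1)/2 = 117.
Difference: 210 − 117 = 93.

93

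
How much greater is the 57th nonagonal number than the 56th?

Consecutive nonagonal numbers differ by 7n − 6: here 7·57 − 6 = 393.

393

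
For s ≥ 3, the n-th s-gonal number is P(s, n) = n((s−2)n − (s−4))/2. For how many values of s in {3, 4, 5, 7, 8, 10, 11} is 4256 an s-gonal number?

1

s = 3: P(3, 91) = 4186 and P(3, 92) = 4278; 4256 is not s-gonal.
s = 4: P(4, 65) = 4225 and P(4, 66) = 4356; 4256 is not s-gonal.
s = 5: P(5, 53) = 4187 and P(5, 54) = 4347; 4256 is not s-gonal.
s = 7: P(7, 41) = 4141 and P(7, 42) = 4347; 4256 is not s-gonal.
s = 8: P(8, 38) = 4256. ✓
s = 10: P(10, 32) = 4000 and P(10, 33) = 4257; 4256 is not s-gonal.
s = 11: P(11, 31) = 4216 and P(11, 32) = 4496; 4256 is not s-gonal.
Hits: s ∈ {8} → 1.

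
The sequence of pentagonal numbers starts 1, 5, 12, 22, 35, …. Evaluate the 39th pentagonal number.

39·(3·39 − 1)/2 = 39·116/2 = 39·58 = 2262.

2262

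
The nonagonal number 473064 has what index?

Set n(7n−5)/2 = 473064, giving 7n² − 5n − 946128 = 0.
So n = (5 + 5147) / 14 = 5152/14 = 368.

368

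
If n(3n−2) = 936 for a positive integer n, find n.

18

Set n(3n−2) = 936, giving 3n² − 2n − 936 = 0.
The discriminant is 4 + 12·936 = 11236, and √11236 = 106.
So n = (2 + 106) / 6 = 108/6 = 18.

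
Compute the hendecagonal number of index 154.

106183

The 154th hendecagonal number is n(9n−7)/2 with n = 154.
154·(9·154 − 7)/2 = 154·1379/2 = 106183.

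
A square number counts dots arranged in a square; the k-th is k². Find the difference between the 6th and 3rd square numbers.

6² = 36 and 3² = 9.
Difference: 36 − 9 = 27.

27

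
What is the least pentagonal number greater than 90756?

Solve n(3n−1)/2 > 90756 for integer n.
The largest n with value ≤ 90756 is 246 (since 90651 ≤ 90756 < 91390), so the first above is n = 247, value 91390.

91390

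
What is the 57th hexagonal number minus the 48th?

57·(2·57 − 1) = 6441 and 48·(2·48 − 1) = 4560.
Difference: 6441 − 4560 = 1881.

1881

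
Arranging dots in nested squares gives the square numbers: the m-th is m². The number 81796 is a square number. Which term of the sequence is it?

We need n² = 81796, so n = √81796 = 286.

286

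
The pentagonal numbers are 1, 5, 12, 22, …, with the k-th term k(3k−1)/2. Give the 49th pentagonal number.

The 49th pentagonal number is n(3n−1)/2 with n = 49.
49·(3·49 − 1)/2 = 49·146/2 = 49·73 = 3577.

3577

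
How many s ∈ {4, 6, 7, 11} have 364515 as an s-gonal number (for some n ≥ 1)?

s = 4: P(4, 603) = 363609 and P(4, 604) = 364816; 364515 is not s-gonal.
s = 6: P(6, 427) = 364231 and P(6, 428) = 365940; 364515 is not s-gonal.
s = 7: P(7, 382) = 364237 and P(7, 383) = 366148; 364515 is not s-gonal.
s = 11: P(11, 285) = 364515. ✓
Hits: s ∈ {11} → 1.

1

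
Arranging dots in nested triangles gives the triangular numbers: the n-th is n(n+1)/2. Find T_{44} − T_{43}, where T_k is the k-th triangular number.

44

Consecutive triangular numbers differ by n: T_{44} − T_{43} = 44.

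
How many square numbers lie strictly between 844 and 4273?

36

The n-th square number is n².
Smallest index with value > 844: n = 30 (giving 900).
Largest index with value < 4273: n = 65 (giving 4225).
Indices 30 through 65: 36 terms.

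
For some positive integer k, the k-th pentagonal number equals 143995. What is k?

Set n(3n−1)/2 = 143995, giving 3n² − n − 287990 = 0.
The discriminant is 1 + 24·143995 = 3455881, and √3455881 = 1859.
So n = (1 + 1859) / 6 = 1860/6 = 310.

310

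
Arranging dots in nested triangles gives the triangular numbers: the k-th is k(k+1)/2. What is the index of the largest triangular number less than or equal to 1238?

49

Solve n(n+1)/2 ≤ 1238 for integer n.
n = 49 gives 1225 ≤ 1238, while n = 50 gives 1275 > 1238; so the answer is index 49.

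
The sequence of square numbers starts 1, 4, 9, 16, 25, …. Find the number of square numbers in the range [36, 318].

12

The n-th square number is n².
Smallest index with value ≥ 36: n = 6 (giving 36).
Largest index with value ≤ 318: n = 17 (giving 289).
Indices 6 through 17: 12 terms.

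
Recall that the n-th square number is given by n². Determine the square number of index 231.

The 231st square number is n² with n = 231.
231² = 53361.

53361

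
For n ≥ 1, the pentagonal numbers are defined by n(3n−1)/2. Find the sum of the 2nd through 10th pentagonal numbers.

549

Σ i(3i−1)/2 = (3Σi² − Σi) / 2 over i = 2..10.
Σi = 55 − 1 = 54 and Σi² = 385 − 1 = 384.
(3·384 − 1·54) / 2 = 1098/2 = 549.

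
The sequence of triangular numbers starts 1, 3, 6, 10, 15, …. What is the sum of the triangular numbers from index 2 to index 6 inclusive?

Σ i(i+1)/2 = (Σi² + Σi) / 2 over i = 2..6.
Σi = 21 − 1 = 20 and Σi² = 91 − 1 = 90.
(1·90 + 1·20) / 2 = 110/2 = 55.

55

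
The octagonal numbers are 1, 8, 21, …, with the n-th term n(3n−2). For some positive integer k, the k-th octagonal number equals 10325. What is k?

Set n(3n−2) = 10325, giving 3n² − 2n − 10325 = 0.
So n = (2 + 352) / 6 = 354/6 = 59.
Check: 59·(3·59 − 2) = 10325. ✓

59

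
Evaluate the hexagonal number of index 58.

The 58th hexagonal number is n(2n−1) with n = 58.
58·(2·58 − 1) = 58·115 = 6670.

6670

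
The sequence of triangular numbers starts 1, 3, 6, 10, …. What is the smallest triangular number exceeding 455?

465

Solve n(n+1)/2 > 455 for integer n.
The largest n with value ≤ 455 is 29 (since 435 ≤ 455 < 465), so the first above is n = 30, value 465.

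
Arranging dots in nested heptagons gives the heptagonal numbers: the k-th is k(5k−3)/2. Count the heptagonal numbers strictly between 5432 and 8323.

The n-th heptagonal number is n(5n−3)/2.
Smallest index with value > 5432: n = 47 (giving 5452).
Largest index with value < 8323: n = 57 (giving 8037).
Indices 47 through 57: 11 terms.

11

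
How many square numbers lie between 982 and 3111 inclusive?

24

The n-th square number is n².
Smallest index with value ≥ 982: n = 32 (giving 1024).
Largest index with value ≤ 3111: n = 55 (giving 3025).
Indices 32 through 55: 24 terms.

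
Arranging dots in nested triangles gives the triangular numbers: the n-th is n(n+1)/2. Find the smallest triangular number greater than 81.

91

Solve n(n+1)/2 > 81 for integer n.
The largest n with value ≤ 81 is 12 (since 78 ≤ 81 < 91), so the first above is n = 13, value 91.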